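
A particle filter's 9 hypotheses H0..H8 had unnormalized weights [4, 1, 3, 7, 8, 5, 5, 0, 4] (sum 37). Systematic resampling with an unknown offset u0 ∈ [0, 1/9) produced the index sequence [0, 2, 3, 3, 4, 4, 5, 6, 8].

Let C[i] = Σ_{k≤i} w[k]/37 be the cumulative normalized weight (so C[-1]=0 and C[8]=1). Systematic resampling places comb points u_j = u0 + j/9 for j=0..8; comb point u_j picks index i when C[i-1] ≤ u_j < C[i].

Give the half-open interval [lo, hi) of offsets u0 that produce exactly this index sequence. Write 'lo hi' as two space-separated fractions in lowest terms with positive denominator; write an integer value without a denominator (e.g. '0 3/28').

8/333 22/333

C = [4/37, 5/37, 8/37, 15/37, 23/37, 28/37, 33/37, 33/37, 1]
j=0 picked index 0: u0 ∈ [0, 4/37)
j=1 picked index 2: u0 ∈ [8/333, 35/333)
j=2 picked index 3: u0 ∈ [-2/333, 61/333)
j=3 picked index 3: u0 ∈ [-13/111, 8/111)
j=4 picked index 4: u0 ∈ [-13/333, 59/333)
j=5 picked index 4: u0 ∈ [-50/333, 22/333)
j=6 picked index 5: u0 ∈ [-5/111, 10/111)
j=7 picked index 6: u0 ∈ [-7/333, 38/333)
j=8 picked index 8: u0 ∈ [1/333, 1/9)
intersection: [8/333, 22/333)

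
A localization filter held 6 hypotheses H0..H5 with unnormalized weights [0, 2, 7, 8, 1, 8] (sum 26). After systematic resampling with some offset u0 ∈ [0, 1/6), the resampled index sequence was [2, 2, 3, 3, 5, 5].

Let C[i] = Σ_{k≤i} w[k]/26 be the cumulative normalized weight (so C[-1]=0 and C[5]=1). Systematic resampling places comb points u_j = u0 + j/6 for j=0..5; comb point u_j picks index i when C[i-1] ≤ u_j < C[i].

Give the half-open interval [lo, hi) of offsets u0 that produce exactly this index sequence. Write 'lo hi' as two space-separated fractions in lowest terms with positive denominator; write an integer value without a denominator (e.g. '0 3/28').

C = [0, 1/13, 9/26, 17/26, 9/13, 1]
j=0 picked index 2: u0 ∈ [1/13, 9/26)
j=1 picked index 2: u0 ∈ [-7/78, 7/39)
j=2 picked index 3: u0 ∈ [1/78, 25/78)
j=3 picked index 3: u0 ∈ [-2/13, 2/13)
j=4 picked index 5: u0 ∈ [1/39, 1/3)
j=5 picked index 5: u0 ∈ [-11/78, 1/6)
intersection: [1/13, 2/13)

1/13 2/13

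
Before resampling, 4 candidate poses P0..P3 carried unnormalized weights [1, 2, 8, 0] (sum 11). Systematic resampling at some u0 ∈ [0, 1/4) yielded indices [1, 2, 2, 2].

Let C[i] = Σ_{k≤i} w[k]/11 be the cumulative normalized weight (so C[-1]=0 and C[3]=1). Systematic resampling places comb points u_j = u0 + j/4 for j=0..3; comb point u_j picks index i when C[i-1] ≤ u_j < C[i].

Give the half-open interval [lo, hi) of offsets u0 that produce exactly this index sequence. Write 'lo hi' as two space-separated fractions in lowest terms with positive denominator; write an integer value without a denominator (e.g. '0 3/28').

C = [1/11, 3/11, 1, 1]
j=0 picked index 1: u0 ∈ [1/11, 3/11)
j=1 picked index 2: u0 ∈ [1/44, 3/4)
j=2 picked index 2: u0 ∈ [-5/22, 1/2)
j=3 picked index 2: u0 ∈ [-21/44, 1/4)
intersection: [1/11, 1/4)

1/11 1/4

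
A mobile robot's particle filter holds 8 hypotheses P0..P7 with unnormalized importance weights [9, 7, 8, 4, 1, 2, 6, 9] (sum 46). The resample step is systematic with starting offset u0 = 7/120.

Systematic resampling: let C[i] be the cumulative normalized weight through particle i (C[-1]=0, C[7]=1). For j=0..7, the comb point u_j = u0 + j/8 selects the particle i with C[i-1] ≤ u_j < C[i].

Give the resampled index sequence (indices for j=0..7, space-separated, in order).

C = [9/46, 8/23, 12/23, 14/23, 29/46, 31/46, 37/46, 1]
j=0: u_0=7/120 ∈ [0, 9/46) → index 0
j=1: u_1=11/60 ∈ [0, 9/46) → index 0
j=2: u_2=37/120 ∈ [9/46, 8/23) → index 1
j=3: u_3=13/30 ∈ [8/23, 12/23) → index 2
j=4: u_4=67/120 ∈ [12/23, 14/23) → index 3
j=5: u_5=41/60 ∈ [31/46, 37/46) → index 6
j=6: u_6=97/120 ∈ [37/46, 1) → index 7
j=7: u_7=14/15 ∈ [37/46, 1) → index 7

0 0 1 2 3 6 7 7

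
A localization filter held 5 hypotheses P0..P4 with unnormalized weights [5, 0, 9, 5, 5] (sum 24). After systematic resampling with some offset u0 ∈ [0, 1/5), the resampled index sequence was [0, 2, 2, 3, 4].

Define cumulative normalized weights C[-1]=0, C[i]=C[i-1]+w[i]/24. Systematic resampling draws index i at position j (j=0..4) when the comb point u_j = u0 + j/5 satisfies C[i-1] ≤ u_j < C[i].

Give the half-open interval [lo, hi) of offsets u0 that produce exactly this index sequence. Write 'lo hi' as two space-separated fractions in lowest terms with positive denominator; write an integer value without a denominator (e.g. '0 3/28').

1/120 11/60

C = [5/24, 5/24, 7/12, 19/24, 1]
j=0 picked index 0: u0 ∈ [0, 5/24)
j=1 picked index 2: u0 ∈ [1/120, 23/60)
j=2 picked index 2: u0 ∈ [-23/120, 11/60)
j=3 picked index 3: u0 ∈ [-1/60, 23/120)
j=4 picked index 4: u0 ∈ [-1/120, 1/5)
intersection: [1/120, 11/60)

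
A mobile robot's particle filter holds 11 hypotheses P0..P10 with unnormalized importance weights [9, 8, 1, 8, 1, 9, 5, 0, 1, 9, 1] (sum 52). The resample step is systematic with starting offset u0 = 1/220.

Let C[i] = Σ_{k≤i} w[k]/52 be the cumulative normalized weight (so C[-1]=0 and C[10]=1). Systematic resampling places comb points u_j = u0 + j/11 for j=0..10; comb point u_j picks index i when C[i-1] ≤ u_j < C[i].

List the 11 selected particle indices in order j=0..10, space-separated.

0 0 1 1 3 3 5 5 6 9 9

C = [9/52, 17/52, 9/26, 1/2, 27/52, 9/13, 41/52, 41/52, 21/26, 51/52, 1]
j=0: u_0=1/220 ∈ [0, 9/52) → index 0
j=1: u_1=21/220 ∈ [0, 9/52) → index 0
j=2: u_2=41/220 ∈ [9/52, 17/52) → index 1
j=3: u_3=61/220 ∈ [9/52, 17/52) → index 1
j=4: u_4=81/220 ∈ [9/26, 1/2) → index 3
j=5: u_5=101/220 ∈ [9/26, 1/2) → index 3
j=6: u_6=11/20 ∈ [27/52, 9/13) → index 5
j=7: u_7=141/220 ∈ [27/52, 9/13) → index 5
j=8: u_8=161/220 ∈ [9/13, 41/52) → index 6
j=9: u_9=181/220 ∈ [21/26, 51/52) → index 9
j=10: u_10=201/220 ∈ [21/26, 51/52) → index 9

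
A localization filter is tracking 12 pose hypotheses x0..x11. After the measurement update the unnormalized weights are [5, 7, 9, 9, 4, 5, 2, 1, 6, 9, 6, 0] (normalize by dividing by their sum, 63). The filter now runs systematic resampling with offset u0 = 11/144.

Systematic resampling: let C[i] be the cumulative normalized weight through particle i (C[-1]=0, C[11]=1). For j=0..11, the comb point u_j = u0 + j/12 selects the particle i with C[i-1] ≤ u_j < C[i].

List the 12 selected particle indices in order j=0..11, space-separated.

C = [5/63, 4/21, 1/3, 10/21, 34/63, 13/21, 41/63, 2/3, 16/21, 19/21, 1, 1]
j=0: u_0=11/144 ∈ [0, 5/63) → index 0
j=1: u_1=23/144 ∈ [5/63, 4/21) → index 1
j=2: u_2=35/144 ∈ [4/21, 1/3) → index 2
j=3: u_3=47/144 ∈ [4/21, 1/3) → index 2
j=4: u_4=59/144 ∈ [1/3, 10/21) → index 3
j=5: u_5=71/144 ∈ [10/21, 34/63) → index 4
j=6: u_6=83/144 ∈ [34/63, 13/21) → index 5
j=7: u_7=95/144 ∈ [41/63, 2/3) → index 7
j=8: u_8=107/144 ∈ [2/3, 16/21) → index 8
j=9: u_9=119/144 ∈ [16/21, 19/21) → index 9
j=10: u_10=131/144 ∈ [19/21, 1) → index 10
j=11: u_11=143/144 ∈ [19/21, 1) → index 10

0 1 2 2 3 4 5 7 8 9 10 10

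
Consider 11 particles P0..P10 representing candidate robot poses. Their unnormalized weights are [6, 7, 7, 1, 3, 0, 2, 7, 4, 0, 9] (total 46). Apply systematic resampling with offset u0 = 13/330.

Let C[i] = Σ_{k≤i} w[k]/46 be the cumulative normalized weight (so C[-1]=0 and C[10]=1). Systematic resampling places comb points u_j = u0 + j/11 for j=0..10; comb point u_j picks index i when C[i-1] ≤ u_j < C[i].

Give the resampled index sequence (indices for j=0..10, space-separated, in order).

0 0 1 2 2 4 7 7 8 10 10

C = [3/23, 13/46, 10/23, 21/46, 12/23, 12/23, 13/23, 33/46, 37/46, 37/46, 1]
j=0: u_0=13/330 ∈ [0, 3/23) → index 0
j=1: u_1=43/330 ∈ [0, 3/23) → index 0
j=2: u_2=73/330 ∈ [3/23, 13/46) → index 1
j=3: u_3=103/330 ∈ [13/46, 10/23) → index 2
j=4: u_4=133/330 ∈ [13/46, 10/23) → index 2
j=5: u_5=163/330 ∈ [21/46, 12/23) → index 4
j=6: u_6=193/330 ∈ [13/23, 33/46) → index 7
j=7: u_7=223/330 ∈ [13/23, 33/46) → index 7
j=8: u_8=23/30 ∈ [33/46, 37/46) → index 8
j=9: u_9=283/330 ∈ [37/46, 1) → index 10
j=10: u_10=313/330 ∈ [37/46, 1) → index 10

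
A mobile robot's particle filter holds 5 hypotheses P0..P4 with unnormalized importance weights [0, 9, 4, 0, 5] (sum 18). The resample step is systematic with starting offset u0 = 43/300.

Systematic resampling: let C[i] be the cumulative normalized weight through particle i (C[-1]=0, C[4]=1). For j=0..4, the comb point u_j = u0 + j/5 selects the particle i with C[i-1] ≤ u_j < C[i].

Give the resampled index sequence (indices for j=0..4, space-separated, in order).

1 1 2 4 4

C = [0, 1/2, 13/18, 13/18, 1]
j=0: u_0=43/300 ∈ [0, 1/2) → index 1
j=1: u_1=103/300 ∈ [0, 1/2) → index 1
j=2: u_2=163/300 ∈ [1/2, 13/18) → index 2
j=3: u_3=223/300 ∈ [13/18, 1) → index 4
j=4: u_4=283/300 ∈ [13/18, 1) → index 4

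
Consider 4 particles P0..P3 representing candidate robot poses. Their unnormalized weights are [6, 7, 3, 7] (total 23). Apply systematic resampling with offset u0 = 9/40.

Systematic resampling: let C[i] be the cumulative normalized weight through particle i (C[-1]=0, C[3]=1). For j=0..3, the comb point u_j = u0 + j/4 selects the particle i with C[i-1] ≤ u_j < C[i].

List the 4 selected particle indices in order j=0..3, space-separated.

0 1 3 3

C = [6/23, 13/23, 16/23, 1]
j=0: u_0=9/40 ∈ [0, 6/23) → index 0
j=1: u_1=19/40 ∈ [6/23, 13/23) → index 1
j=2: u_2=29/40 ∈ [16/23, 1) → index 3
j=3: u_3=39/40 ∈ [16/23, 1) → index 3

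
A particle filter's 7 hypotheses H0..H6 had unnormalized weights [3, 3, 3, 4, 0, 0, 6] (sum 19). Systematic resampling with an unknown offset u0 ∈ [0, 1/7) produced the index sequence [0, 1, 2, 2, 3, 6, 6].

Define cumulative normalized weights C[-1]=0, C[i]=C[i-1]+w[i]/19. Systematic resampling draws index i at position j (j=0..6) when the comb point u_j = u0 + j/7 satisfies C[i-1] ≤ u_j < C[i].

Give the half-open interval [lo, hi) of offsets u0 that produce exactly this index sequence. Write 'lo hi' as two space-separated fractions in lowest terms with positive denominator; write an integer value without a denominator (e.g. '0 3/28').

C = [3/19, 6/19, 9/19, 13/19, 13/19, 13/19, 1]
j=0 picked index 0: u0 ∈ [0, 3/19)
j=1 picked index 1: u0 ∈ [2/133, 23/133)
j=2 picked index 2: u0 ∈ [4/133, 25/133)
j=3 picked index 2: u0 ∈ [-15/133, 6/133)
j=4 picked index 3: u0 ∈ [-13/133, 15/133)
j=5 picked index 6: u0 ∈ [-4/133, 2/7)
j=6 picked index 6: u0 ∈ [-23/133, 1/7)
intersection: [4/133, 6/133)

4/133 6/133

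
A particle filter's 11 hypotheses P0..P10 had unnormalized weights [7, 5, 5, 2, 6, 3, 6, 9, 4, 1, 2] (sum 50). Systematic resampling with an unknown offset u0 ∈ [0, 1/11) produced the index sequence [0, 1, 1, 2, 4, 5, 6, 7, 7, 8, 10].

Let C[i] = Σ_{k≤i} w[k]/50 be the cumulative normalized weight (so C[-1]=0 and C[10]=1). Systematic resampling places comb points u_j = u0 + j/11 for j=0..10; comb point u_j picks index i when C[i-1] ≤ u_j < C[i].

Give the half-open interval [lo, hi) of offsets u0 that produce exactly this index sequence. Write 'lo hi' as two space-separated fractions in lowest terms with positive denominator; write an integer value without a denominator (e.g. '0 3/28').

C = [7/50, 6/25, 17/50, 19/50, 1/2, 14/25, 17/25, 43/50, 47/50, 24/25, 1]
j=0 picked index 0: u0 ∈ [0, 7/50)
j=1 picked index 1: u0 ∈ [27/550, 41/275)
j=2 picked index 1: u0 ∈ [-23/550, 16/275)
j=3 picked index 2: u0 ∈ [-9/275, 37/550)
j=4 picked index 4: u0 ∈ [9/550, 3/22)
j=5 picked index 5: u0 ∈ [1/22, 29/275)
j=6 picked index 6: u0 ∈ [4/275, 37/275)
j=7 picked index 7: u0 ∈ [12/275, 123/550)
j=8 picked index 7: u0 ∈ [-13/275, 73/550)
j=9 picked index 8: u0 ∈ [23/550, 67/550)
j=10 picked index 10: u0 ∈ [14/275, 1/11)
intersection: [14/275, 16/275)

14/275 16/275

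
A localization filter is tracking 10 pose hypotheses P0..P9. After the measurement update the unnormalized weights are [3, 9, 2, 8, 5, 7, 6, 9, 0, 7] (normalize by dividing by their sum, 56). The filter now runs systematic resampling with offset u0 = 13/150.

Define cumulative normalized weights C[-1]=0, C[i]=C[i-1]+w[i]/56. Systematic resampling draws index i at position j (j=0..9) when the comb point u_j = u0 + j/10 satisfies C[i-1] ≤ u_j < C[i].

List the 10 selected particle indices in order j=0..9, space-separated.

C = [3/56, 3/14, 1/4, 11/28, 27/56, 17/28, 5/7, 7/8, 7/8, 1]
j=0: u_0=13/150 ∈ [3/56, 3/14) → index 1
j=1: u_1=14/75 ∈ [3/56, 3/14) → index 1
j=2: u_2=43/150 ∈ [1/4, 11/28) → index 3
j=3: u_3=29/75 ∈ [1/4, 11/28) → index 3
j=4: u_4=73/150 ∈ [27/56, 17/28) → index 5
j=5: u_5=44/75 ∈ [27/56, 17/28) → index 5
j=6: u_6=103/150 ∈ [17/28, 5/7) → index 6
j=7: u_7=59/75 ∈ [5/7, 7/8) → index 7
j=8: u_8=133/150 ∈ [7/8, 1) → index 9
j=9: u_9=74/75 ∈ [7/8, 1) → index 9

1 1 3 3 5 5 6 7 9 9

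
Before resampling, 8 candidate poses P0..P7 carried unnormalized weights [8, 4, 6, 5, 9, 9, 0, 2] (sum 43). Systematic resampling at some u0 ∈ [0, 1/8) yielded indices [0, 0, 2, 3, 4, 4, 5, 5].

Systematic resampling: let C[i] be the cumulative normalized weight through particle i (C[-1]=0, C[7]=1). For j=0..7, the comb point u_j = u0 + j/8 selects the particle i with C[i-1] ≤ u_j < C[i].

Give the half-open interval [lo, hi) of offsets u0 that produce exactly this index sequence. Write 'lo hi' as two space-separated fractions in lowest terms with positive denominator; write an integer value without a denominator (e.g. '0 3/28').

C = [8/43, 12/43, 18/43, 23/43, 32/43, 41/43, 41/43, 1]
j=0 picked index 0: u0 ∈ [0, 8/43)
j=1 picked index 0: u0 ∈ [-1/8, 21/344)
j=2 picked index 2: u0 ∈ [5/172, 29/172)
j=3 picked index 3: u0 ∈ [15/344, 55/344)
j=4 picked index 4: u0 ∈ [3/86, 21/86)
j=5 picked index 4: u0 ∈ [-31/344, 41/344)
j=6 picked index 5: u0 ∈ [-1/172, 35/172)
j=7 picked index 5: u0 ∈ [-45/344, 27/344)
intersection: [15/344, 21/344)

15/344 21/344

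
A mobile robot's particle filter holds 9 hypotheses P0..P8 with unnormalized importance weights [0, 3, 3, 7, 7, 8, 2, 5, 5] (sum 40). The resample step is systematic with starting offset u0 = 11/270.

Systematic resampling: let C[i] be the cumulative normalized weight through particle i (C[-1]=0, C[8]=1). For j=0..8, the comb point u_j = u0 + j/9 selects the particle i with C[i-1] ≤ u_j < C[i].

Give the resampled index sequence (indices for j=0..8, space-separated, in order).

1 3 3 4 4 5 6 7 8

C = [0, 3/40, 3/20, 13/40, 1/2, 7/10, 3/4, 7/8, 1]
j=0: u_0=11/270 ∈ [0, 3/40) → index 1
j=1: u_1=41/270 ∈ [3/20, 13/40) → index 3
j=2: u_2=71/270 ∈ [3/20, 13/40) → index 3
j=3: u_3=101/270 ∈ [13/40, 1/2) → index 4
j=4: u_4=131/270 ∈ [13/40, 1/2) → index 4
j=5: u_5=161/270 ∈ [1/2, 7/10) → index 5
j=6: u_6=191/270 ∈ [7/10, 3/4) → index 6
j=7: u_7=221/270 ∈ [3/4, 7/8) → index 7
j=8: u_8=251/270 ∈ [7/8, 1) → index 8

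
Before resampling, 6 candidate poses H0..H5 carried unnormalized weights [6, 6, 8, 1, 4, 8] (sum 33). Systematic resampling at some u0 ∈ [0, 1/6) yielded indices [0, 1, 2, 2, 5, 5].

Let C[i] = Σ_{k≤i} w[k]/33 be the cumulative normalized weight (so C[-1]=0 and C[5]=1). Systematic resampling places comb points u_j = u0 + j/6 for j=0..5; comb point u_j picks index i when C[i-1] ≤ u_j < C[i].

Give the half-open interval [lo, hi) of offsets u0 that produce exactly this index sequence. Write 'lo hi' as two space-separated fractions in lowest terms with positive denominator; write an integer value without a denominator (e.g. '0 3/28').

C = [2/11, 4/11, 20/33, 7/11, 25/33, 1]
j=0 picked index 0: u0 ∈ [0, 2/11)
j=1 picked index 1: u0 ∈ [1/66, 13/66)
j=2 picked index 2: u0 ∈ [1/33, 3/11)
j=3 picked index 2: u0 ∈ [-3/22, 7/66)
j=4 picked index 5: u0 ∈ [1/11, 1/3)
j=5 picked index 5: u0 ∈ [-5/66, 1/6)
intersection: [1/11, 7/66)

1/11 7/66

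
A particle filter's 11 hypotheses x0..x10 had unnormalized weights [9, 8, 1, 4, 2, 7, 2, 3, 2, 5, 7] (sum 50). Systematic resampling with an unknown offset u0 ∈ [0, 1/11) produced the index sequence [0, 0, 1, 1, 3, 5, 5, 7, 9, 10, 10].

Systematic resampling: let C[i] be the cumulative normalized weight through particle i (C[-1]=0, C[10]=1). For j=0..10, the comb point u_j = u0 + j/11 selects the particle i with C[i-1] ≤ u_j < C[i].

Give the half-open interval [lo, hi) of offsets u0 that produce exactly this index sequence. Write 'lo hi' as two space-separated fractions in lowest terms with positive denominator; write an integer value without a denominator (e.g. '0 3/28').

C = [9/50, 17/50, 9/25, 11/25, 12/25, 31/50, 33/50, 18/25, 19/25, 43/50, 1]
j=0 picked index 0: u0 ∈ [0, 9/50)
j=1 picked index 0: u0 ∈ [-1/11, 49/550)
j=2 picked index 1: u0 ∈ [-1/550, 87/550)
j=3 picked index 1: u0 ∈ [-51/550, 37/550)
j=4 picked index 3: u0 ∈ [-1/275, 21/275)
j=5 picked index 5: u0 ∈ [7/275, 91/550)
j=6 picked index 5: u0 ∈ [-18/275, 41/550)
j=7 picked index 7: u0 ∈ [13/550, 23/275)
j=8 picked index 9: u0 ∈ [9/275, 73/550)
j=9 picked index 10: u0 ∈ [23/550, 2/11)
j=10 picked index 10: u0 ∈ [-27/550, 1/11)
intersection: [23/550, 37/550)

23/550 37/550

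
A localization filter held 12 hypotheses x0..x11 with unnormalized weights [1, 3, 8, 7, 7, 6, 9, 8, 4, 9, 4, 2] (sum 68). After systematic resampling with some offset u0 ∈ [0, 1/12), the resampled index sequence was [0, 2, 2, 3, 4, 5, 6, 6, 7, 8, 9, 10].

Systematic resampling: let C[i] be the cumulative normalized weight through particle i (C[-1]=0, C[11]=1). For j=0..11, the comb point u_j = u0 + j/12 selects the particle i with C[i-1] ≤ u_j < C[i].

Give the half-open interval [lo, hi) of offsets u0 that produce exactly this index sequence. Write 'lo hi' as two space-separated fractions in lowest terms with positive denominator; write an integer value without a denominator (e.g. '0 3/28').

C = [1/68, 1/17, 3/17, 19/68, 13/34, 8/17, 41/68, 49/68, 53/68, 31/34, 33/34, 1]
j=0 picked index 0: u0 ∈ [0, 1/68)
j=1 picked index 2: u0 ∈ [-5/204, 19/204)
j=2 picked index 2: u0 ∈ [-11/102, 1/102)
j=3 picked index 3: u0 ∈ [-5/68, 1/34)
j=4 picked index 4: u0 ∈ [-11/204, 5/102)
j=5 picked index 5: u0 ∈ [-7/204, 11/204)
j=6 picked index 6: u0 ∈ [-1/34, 7/68)
j=7 picked index 6: u0 ∈ [-23/204, 1/51)
j=8 picked index 7: u0 ∈ [-13/204, 11/204)
j=9 picked index 8: u0 ∈ [-1/34, 1/34)
j=10 picked index 9: u0 ∈ [-11/204, 4/51)
j=11 picked index 10: u0 ∈ [-1/204, 11/204)
intersection: [0, 1/102)

0 1/102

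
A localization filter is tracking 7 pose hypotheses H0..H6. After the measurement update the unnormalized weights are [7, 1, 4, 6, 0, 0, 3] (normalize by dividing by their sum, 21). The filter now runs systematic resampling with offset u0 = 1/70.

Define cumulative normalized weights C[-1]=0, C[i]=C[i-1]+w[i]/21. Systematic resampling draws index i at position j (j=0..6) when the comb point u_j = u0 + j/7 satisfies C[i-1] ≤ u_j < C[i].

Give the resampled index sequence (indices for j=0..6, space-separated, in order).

0 0 0 2 3 3 6

C = [1/3, 8/21, 4/7, 6/7, 6/7, 6/7, 1]
j=0: u_0=1/70 ∈ [0, 1/3) → index 0
j=1: u_1=11/70 ∈ [0, 1/3) → index 0
j=2: u_2=3/10 ∈ [0, 1/3) → index 0
j=3: u_3=31/70 ∈ [8/21, 4/7) → index 2
j=4: u_4=41/70 ∈ [4/7, 6/7) → index 3
j=5: u_5=51/70 ∈ [4/7, 6/7) → index 3
j=6: u_6=61/70 ∈ [6/7, 1) → index 6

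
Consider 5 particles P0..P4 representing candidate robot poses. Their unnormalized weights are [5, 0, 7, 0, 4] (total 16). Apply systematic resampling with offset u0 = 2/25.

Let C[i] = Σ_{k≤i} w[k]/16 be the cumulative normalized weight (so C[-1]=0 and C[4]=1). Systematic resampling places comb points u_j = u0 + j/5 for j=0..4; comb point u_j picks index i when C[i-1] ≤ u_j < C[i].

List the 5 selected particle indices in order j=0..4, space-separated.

C = [5/16, 5/16, 3/4, 3/4, 1]
j=0: u_0=2/25 ∈ [0, 5/16) → index 0
j=1: u_1=7/25 ∈ [0, 5/16) → index 0
j=2: u_2=12/25 ∈ [5/16, 3/4) → index 2
j=3: u_3=17/25 ∈ [5/16, 3/4) → index 2
j=4: u_4=22/25 ∈ [3/4, 1) → index 4

0 0 2 2 4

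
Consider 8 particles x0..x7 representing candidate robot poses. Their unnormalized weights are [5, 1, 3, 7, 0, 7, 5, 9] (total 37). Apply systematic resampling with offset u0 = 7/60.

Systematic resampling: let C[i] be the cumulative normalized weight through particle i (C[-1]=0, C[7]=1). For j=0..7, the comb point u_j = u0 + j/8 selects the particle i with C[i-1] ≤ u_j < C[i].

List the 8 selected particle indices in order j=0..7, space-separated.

C = [5/37, 6/37, 9/37, 16/37, 16/37, 23/37, 28/37, 1]
j=0: u_0=7/60 ∈ [0, 5/37) → index 0
j=1: u_1=29/120 ∈ [6/37, 9/37) → index 2
j=2: u_2=11/30 ∈ [9/37, 16/37) → index 3
j=3: u_3=59/120 ∈ [16/37, 23/37) → index 5
j=4: u_4=37/60 ∈ [16/37, 23/37) → index 5
j=5: u_5=89/120 ∈ [23/37, 28/37) → index 6
j=6: u_6=13/15 ∈ [28/37, 1) → index 7
j=7: u_7=119/120 ∈ [28/37, 1) → index 7

0 2 3 5 5 6 7 7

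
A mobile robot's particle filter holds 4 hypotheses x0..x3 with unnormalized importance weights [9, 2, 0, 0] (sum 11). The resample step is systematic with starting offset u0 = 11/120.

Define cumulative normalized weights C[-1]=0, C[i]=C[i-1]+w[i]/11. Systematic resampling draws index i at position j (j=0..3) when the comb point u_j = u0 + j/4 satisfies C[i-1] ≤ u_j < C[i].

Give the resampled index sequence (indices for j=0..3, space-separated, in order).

0 0 0 1

C = [9/11, 1, 1, 1]
j=0: u_0=11/120 ∈ [0, 9/11) → index 0
j=1: u_1=41/120 ∈ [0, 9/11) → index 0
j=2: u_2=71/120 ∈ [0, 9/11) → index 0
j=3: u_3=101/120 ∈ [9/11, 1) → index 1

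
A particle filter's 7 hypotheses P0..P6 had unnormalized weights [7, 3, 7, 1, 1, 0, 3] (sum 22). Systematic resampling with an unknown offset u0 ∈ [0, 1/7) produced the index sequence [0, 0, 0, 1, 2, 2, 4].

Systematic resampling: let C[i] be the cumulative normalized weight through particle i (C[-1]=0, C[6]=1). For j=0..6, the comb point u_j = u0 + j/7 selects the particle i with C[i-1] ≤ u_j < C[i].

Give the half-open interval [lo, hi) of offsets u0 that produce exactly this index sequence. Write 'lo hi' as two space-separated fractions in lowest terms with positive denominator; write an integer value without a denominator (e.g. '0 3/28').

0 1/154

C = [7/22, 5/11, 17/22, 9/11, 19/22, 19/22, 1]
j=0 picked index 0: u0 ∈ [0, 7/22)
j=1 picked index 0: u0 ∈ [-1/7, 27/154)
j=2 picked index 0: u0 ∈ [-2/7, 5/154)
j=3 picked index 1: u0 ∈ [-17/154, 2/77)
j=4 picked index 2: u0 ∈ [-9/77, 31/154)
j=5 picked index 2: u0 ∈ [-20/77, 9/154)
j=6 picked index 4: u0 ∈ [-3/77, 1/154)
intersection: [0, 1/154)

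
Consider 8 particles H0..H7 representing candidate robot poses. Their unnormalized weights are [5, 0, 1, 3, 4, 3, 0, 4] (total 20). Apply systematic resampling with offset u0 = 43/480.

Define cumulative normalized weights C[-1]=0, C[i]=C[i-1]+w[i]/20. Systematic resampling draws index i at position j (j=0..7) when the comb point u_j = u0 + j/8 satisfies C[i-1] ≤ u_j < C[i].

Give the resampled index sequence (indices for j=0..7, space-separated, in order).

0 0 3 4 4 5 7 7

C = [1/4, 1/4, 3/10, 9/20, 13/20, 4/5, 4/5, 1]
j=0: u_0=43/480 ∈ [0, 1/4) → index 0
j=1: u_1=103/480 ∈ [0, 1/4) → index 0
j=2: u_2=163/480 ∈ [3/10, 9/20) → index 3
j=3: u_3=223/480 ∈ [9/20, 13/20) → index 4
j=4: u_4=283/480 ∈ [9/20, 13/20) → index 4
j=5: u_5=343/480 ∈ [13/20, 4/5) → index 5
j=6: u_6=403/480 ∈ [4/5, 1) → index 7
j=7: u_7=463/480 ∈ [4/5, 1) → index 7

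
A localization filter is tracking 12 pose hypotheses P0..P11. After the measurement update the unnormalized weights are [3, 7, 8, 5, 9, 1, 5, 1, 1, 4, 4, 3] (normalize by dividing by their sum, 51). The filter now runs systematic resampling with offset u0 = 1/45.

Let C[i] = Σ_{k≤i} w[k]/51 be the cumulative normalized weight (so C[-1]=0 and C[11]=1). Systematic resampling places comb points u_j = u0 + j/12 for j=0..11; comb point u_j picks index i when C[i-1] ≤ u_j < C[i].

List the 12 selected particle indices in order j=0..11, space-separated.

C = [1/17, 10/51, 6/17, 23/51, 32/51, 11/17, 38/51, 13/17, 40/51, 44/51, 16/17, 1]
j=0: u_0=1/45 ∈ [0, 1/17) → index 0
j=1: u_1=19/180 ∈ [1/17, 10/51) → index 1
j=2: u_2=17/90 ∈ [1/17, 10/51) → index 1
j=3: u_3=49/180 ∈ [10/51, 6/17) → index 2
j=4: u_4=16/45 ∈ [6/17, 23/51) → index 3
j=5: u_5=79/180 ∈ [6/17, 23/51) → index 3
j=6: u_6=47/90 ∈ [23/51, 32/51) → index 4
j=7: u_7=109/180 ∈ [23/51, 32/51) → index 4
j=8: u_8=31/45 ∈ [11/17, 38/51) → index 6
j=9: u_9=139/180 ∈ [13/17, 40/51) → index 8
j=10: u_10=77/90 ∈ [40/51, 44/51) → index 9
j=11: u_11=169/180 ∈ [44/51, 16/17) → index 10

0 1 1 2 3 3 4 4 6 8 9 10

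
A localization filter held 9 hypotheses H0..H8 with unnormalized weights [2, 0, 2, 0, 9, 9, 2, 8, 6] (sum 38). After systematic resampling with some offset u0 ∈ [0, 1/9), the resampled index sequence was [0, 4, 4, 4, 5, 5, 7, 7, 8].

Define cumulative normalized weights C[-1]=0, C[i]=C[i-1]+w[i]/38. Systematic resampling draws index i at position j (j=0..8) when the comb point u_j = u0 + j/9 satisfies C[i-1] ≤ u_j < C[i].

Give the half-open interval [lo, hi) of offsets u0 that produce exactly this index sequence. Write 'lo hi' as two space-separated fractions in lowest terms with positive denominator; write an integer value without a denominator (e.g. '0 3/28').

C = [1/19, 1/19, 2/19, 2/19, 13/38, 11/19, 12/19, 16/19, 1]
j=0 picked index 0: u0 ∈ [0, 1/19)
j=1 picked index 4: u0 ∈ [-1/171, 79/342)
j=2 picked index 4: u0 ∈ [-20/171, 41/342)
j=3 picked index 4: u0 ∈ [-13/57, 1/114)
j=4 picked index 5: u0 ∈ [-35/342, 23/171)
j=5 picked index 5: u0 ∈ [-73/342, 4/171)
j=6 picked index 7: u0 ∈ [-2/57, 10/57)
j=7 picked index 7: u0 ∈ [-25/171, 11/171)
j=8 picked index 8: u0 ∈ [-8/171, 1/9)
intersection: [0, 1/114)

0 1/114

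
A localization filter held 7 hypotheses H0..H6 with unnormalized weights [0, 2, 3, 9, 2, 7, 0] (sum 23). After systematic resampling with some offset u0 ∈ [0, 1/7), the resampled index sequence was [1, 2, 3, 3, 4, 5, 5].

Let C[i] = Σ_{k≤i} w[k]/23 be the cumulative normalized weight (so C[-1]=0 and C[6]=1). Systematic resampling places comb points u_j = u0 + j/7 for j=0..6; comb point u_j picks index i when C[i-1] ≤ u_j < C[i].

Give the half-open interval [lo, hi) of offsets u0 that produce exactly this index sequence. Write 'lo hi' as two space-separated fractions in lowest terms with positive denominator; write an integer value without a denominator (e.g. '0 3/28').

6/161 12/161

C = [0, 2/23, 5/23, 14/23, 16/23, 1, 1]
j=0 picked index 1: u0 ∈ [0, 2/23)
j=1 picked index 2: u0 ∈ [-9/161, 12/161)
j=2 picked index 3: u0 ∈ [-11/161, 52/161)
j=3 picked index 3: u0 ∈ [-34/161, 29/161)
j=4 picked index 4: u0 ∈ [6/161, 20/161)
j=5 picked index 5: u0 ∈ [-3/161, 2/7)
j=6 picked index 5: u0 ∈ [-26/161, 1/7)
intersection: [6/161, 12/161)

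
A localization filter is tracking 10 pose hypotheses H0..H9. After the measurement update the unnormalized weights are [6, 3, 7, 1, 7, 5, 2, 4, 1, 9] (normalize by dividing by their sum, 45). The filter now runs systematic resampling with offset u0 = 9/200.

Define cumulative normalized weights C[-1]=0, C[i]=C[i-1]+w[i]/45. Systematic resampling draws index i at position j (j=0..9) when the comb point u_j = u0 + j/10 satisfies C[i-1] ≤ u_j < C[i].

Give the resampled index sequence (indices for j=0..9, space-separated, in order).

0 1 2 2 4 5 6 7 9 9

C = [2/15, 1/5, 16/45, 17/45, 8/15, 29/45, 31/45, 7/9, 4/5, 1]
j=0: u_0=9/200 ∈ [0, 2/15) → index 0
j=1: u_1=29/200 ∈ [2/15, 1/5) → index 1
j=2: u_2=49/200 ∈ [1/5, 16/45) → index 2
j=3: u_3=69/200 ∈ [1/5, 16/45) → index 2
j=4: u_4=89/200 ∈ [17/45, 8/15) → index 4
j=5: u_5=109/200 ∈ [8/15, 29/45) → index 5
j=6: u_6=129/200 ∈ [29/45, 31/45) → index 6
j=7: u_7=149/200 ∈ [31/45, 7/9) → index 7
j=8: u_8=169/200 ∈ [4/5, 1) → index 9
j=9: u_9=189/200 ∈ [4/5, 1) → index 9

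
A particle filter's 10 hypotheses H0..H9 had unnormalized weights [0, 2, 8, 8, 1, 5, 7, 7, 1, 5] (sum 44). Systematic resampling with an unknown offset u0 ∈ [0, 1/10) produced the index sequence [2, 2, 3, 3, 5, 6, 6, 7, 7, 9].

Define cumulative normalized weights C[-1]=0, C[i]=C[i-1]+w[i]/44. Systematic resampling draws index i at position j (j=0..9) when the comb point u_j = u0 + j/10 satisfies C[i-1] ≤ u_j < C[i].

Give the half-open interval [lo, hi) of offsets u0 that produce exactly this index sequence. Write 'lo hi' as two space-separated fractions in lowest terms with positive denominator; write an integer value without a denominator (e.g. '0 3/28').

C = [0, 1/22, 5/22, 9/22, 19/44, 6/11, 31/44, 19/22, 39/44, 1]
j=0 picked index 2: u0 ∈ [1/22, 5/22)
j=1 picked index 2: u0 ∈ [-3/55, 7/55)
j=2 picked index 3: u0 ∈ [3/110, 23/110)
j=3 picked index 3: u0 ∈ [-4/55, 6/55)
j=4 picked index 5: u0 ∈ [7/220, 8/55)
j=5 picked index 6: u0 ∈ [1/22, 9/44)
j=6 picked index 6: u0 ∈ [-3/55, 23/220)
j=7 picked index 7: u0 ∈ [1/220, 9/55)
j=8 picked index 7: u0 ∈ [-21/220, 7/110)
j=9 picked index 9: u0 ∈ [-3/220, 1/10)
intersection: [1/22, 7/110)

1/22 7/110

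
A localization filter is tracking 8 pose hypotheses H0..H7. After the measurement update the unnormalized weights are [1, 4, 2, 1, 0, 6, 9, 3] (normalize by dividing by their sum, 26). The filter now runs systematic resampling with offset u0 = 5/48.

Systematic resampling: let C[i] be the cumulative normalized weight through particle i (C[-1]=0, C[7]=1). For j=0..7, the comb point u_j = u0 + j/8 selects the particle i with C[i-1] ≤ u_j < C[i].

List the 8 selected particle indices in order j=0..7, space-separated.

C = [1/26, 5/26, 7/26, 4/13, 4/13, 7/13, 23/26, 1]
j=0: u_0=5/48 ∈ [1/26, 5/26) → index 1
j=1: u_1=11/48 ∈ [5/26, 7/26) → index 2
j=2: u_2=17/48 ∈ [4/13, 7/13) → index 5
j=3: u_3=23/48 ∈ [4/13, 7/13) → index 5
j=4: u_4=29/48 ∈ [7/13, 23/26) → index 6
j=5: u_5=35/48 ∈ [7/13, 23/26) → index 6
j=6: u_6=41/48 ∈ [7/13, 23/26) → index 6
j=7: u_7=47/48 ∈ [23/26, 1) → index 7

1 2 5 5 6 6 6 7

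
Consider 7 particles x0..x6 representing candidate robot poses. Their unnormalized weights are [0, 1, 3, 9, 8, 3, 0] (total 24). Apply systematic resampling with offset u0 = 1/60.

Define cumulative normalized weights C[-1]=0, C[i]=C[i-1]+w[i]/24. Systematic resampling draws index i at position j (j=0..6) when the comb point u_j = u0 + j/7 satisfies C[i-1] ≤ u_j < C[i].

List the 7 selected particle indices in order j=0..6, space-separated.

1 2 3 3 4 4 4

C = [0, 1/24, 1/6, 13/24, 7/8, 1, 1]
j=0: u_0=1/60 ∈ [0, 1/24) → index 1
j=1: u_1=67/420 ∈ [1/24, 1/6) → index 2
j=2: u_2=127/420 ∈ [1/6, 13/24) → index 3
j=3: u_3=187/420 ∈ [1/6, 13/24) → index 3
j=4: u_4=247/420 ∈ [13/24, 7/8) → index 4
j=5: u_5=307/420 ∈ [13/24, 7/8) → index 4
j=6: u_6=367/420 ∈ [13/24, 7/8) → index 4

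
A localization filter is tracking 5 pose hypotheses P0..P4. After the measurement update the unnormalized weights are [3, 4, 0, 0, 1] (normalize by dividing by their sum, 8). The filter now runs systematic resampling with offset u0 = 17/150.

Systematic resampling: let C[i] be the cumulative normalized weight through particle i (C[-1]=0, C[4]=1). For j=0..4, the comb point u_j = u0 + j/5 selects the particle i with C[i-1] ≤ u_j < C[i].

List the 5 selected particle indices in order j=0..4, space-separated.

C = [3/8, 7/8, 7/8, 7/8, 1]
j=0: u_0=17/150 ∈ [0, 3/8) → index 0
j=1: u_1=47/150 ∈ [0, 3/8) → index 0
j=2: u_2=77/150 ∈ [3/8, 7/8) → index 1
j=3: u_3=107/150 ∈ [3/8, 7/8) → index 1
j=4: u_4=137/150 ∈ [7/8, 1) → index 4

0 0 1 1 4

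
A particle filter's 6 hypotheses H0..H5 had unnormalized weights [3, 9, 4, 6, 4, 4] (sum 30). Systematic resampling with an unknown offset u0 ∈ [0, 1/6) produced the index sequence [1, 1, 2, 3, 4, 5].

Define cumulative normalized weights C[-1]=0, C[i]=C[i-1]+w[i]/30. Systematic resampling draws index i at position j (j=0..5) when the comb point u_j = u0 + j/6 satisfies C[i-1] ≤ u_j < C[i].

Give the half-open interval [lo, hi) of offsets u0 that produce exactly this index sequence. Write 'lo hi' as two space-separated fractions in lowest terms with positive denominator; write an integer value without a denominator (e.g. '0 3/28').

1/10 1/6

C = [1/10, 2/5, 8/15, 11/15, 13/15, 1]
j=0 picked index 1: u0 ∈ [1/10, 2/5)
j=1 picked index 1: u0 ∈ [-1/15, 7/30)
j=2 picked index 2: u0 ∈ [1/15, 1/5)
j=3 picked index 3: u0 ∈ [1/30, 7/30)
j=4 picked index 4: u0 ∈ [1/15, 1/5)
j=5 picked index 5: u0 ∈ [1/30, 1/6)
intersection: [1/10, 1/6)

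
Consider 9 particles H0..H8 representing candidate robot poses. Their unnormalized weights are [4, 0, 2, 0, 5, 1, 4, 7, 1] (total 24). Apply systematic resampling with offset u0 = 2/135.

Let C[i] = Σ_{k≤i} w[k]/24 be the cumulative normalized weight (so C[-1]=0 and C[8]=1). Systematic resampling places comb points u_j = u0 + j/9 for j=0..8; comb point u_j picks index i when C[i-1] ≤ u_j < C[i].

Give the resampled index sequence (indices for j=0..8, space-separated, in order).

C = [1/6, 1/6, 1/4, 1/4, 11/24, 1/2, 2/3, 23/24, 1]
j=0: u_0=2/135 ∈ [0, 1/6) → index 0
j=1: u_1=17/135 ∈ [0, 1/6) → index 0
j=2: u_2=32/135 ∈ [1/6, 1/4) → index 2
j=3: u_3=47/135 ∈ [1/4, 11/24) → index 4
j=4: u_4=62/135 ∈ [11/24, 1/2) → index 5
j=5: u_5=77/135 ∈ [1/2, 2/3) → index 6
j=6: u_6=92/135 ∈ [2/3, 23/24) → index 7
j=7: u_7=107/135 ∈ [2/3, 23/24) → index 7
j=8: u_8=122/135 ∈ [2/3, 23/24) → index 7

0 0 2 4 5 6 7 7 7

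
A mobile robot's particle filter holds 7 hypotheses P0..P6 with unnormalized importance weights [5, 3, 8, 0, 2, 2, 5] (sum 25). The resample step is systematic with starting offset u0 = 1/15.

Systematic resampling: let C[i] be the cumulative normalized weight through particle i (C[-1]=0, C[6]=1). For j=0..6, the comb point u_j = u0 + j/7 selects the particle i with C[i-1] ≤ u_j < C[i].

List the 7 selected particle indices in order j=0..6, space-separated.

C = [1/5, 8/25, 16/25, 16/25, 18/25, 4/5, 1]
j=0: u_0=1/15 ∈ [0, 1/5) → index 0
j=1: u_1=22/105 ∈ [1/5, 8/25) → index 1
j=2: u_2=37/105 ∈ [8/25, 16/25) → index 2
j=3: u_3=52/105 ∈ [8/25, 16/25) → index 2
j=4: u_4=67/105 ∈ [8/25, 16/25) → index 2
j=5: u_5=82/105 ∈ [18/25, 4/5) → index 5
j=6: u_6=97/105 ∈ [4/5, 1) → index 6

0 1 2 2 2 5 6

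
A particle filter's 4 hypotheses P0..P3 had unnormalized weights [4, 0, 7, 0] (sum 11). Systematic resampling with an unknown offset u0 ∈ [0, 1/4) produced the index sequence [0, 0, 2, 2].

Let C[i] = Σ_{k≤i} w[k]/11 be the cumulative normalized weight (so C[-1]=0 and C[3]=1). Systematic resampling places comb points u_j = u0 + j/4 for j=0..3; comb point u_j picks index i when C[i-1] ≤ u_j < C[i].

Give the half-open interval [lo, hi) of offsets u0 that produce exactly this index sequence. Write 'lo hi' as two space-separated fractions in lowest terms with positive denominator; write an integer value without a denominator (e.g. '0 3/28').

0 5/44

C = [4/11, 4/11, 1, 1]
j=0 picked index 0: u0 ∈ [0, 4/11)
j=1 picked index 0: u0 ∈ [-1/4, 5/44)
j=2 picked index 2: u0 ∈ [-3/22, 1/2)
j=3 picked index 2: u0 ∈ [-17/44, 1/4)
intersection: [0, 5/44)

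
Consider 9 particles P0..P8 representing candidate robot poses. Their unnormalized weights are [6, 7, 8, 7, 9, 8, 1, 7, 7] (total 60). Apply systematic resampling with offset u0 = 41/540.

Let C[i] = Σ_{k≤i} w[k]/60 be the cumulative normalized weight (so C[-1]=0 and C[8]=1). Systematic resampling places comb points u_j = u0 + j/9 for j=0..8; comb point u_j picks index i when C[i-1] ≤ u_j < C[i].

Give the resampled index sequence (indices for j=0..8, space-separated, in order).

C = [1/10, 13/60, 7/20, 7/15, 37/60, 3/4, 23/30, 53/60, 1]
j=0: u_0=41/540 ∈ [0, 1/10) → index 0
j=1: u_1=101/540 ∈ [1/10, 13/60) → index 1
j=2: u_2=161/540 ∈ [13/60, 7/20) → index 2
j=3: u_3=221/540 ∈ [7/20, 7/15) → index 3
j=4: u_4=281/540 ∈ [7/15, 37/60) → index 4
j=5: u_5=341/540 ∈ [37/60, 3/4) → index 5
j=6: u_6=401/540 ∈ [37/60, 3/4) → index 5
j=7: u_7=461/540 ∈ [23/30, 53/60) → index 7
j=8: u_8=521/540 ∈ [53/60, 1) → index 8

0 1 2 3 4 5 5 7 8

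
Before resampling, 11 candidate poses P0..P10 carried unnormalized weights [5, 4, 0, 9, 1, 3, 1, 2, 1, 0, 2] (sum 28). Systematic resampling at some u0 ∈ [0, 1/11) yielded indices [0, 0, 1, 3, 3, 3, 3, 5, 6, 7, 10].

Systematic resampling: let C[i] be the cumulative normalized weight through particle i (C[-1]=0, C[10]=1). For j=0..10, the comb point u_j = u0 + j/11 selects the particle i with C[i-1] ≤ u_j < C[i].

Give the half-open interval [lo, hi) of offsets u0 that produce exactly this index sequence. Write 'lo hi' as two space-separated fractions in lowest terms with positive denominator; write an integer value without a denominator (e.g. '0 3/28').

C = [5/28, 9/28, 9/28, 9/14, 19/28, 11/14, 23/28, 25/28, 13/14, 13/14, 1]
j=0 picked index 0: u0 ∈ [0, 5/28)
j=1 picked index 0: u0 ∈ [-1/11, 27/308)
j=2 picked index 1: u0 ∈ [-1/308, 43/308)
j=3 picked index 3: u0 ∈ [15/308, 57/154)
j=4 picked index 3: u0 ∈ [-13/308, 43/154)
j=5 picked index 3: u0 ∈ [-41/308, 29/154)
j=6 picked index 3: u0 ∈ [-69/308, 15/154)
j=7 picked index 5: u0 ∈ [13/308, 23/154)
j=8 picked index 6: u0 ∈ [9/154, 29/308)
j=9 picked index 7: u0 ∈ [1/308, 23/308)
j=10 picked index 10: u0 ∈ [3/154, 1/11)
intersection: [9/154, 23/308)

9/154 23/308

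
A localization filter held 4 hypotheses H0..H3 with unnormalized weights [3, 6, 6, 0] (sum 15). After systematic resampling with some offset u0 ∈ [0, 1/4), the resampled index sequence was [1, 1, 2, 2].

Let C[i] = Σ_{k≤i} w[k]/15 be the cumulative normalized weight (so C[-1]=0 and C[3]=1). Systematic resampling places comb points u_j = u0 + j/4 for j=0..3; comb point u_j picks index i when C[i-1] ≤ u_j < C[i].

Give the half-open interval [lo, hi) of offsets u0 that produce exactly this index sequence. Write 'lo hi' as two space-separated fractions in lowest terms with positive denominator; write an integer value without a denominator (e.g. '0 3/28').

1/5 1/4

C = [1/5, 3/5, 1, 1]
j=0 picked index 1: u0 ∈ [1/5, 3/5)
j=1 picked index 1: u0 ∈ [-1/20, 7/20)
j=2 picked index 2: u0 ∈ [1/10, 1/2)
j=3 picked index 2: u0 ∈ [-3/20, 1/4)
intersection: [1/5, 1/4)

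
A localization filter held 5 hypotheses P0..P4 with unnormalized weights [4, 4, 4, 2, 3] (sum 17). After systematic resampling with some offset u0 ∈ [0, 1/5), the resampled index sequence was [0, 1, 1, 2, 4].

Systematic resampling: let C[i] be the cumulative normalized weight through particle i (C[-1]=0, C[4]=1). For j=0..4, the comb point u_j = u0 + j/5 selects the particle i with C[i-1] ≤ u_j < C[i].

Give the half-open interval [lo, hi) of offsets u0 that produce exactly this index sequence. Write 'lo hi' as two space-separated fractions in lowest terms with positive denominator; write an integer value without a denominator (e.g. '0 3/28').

C = [4/17, 8/17, 12/17, 14/17, 1]
j=0 picked index 0: u0 ∈ [0, 4/17)
j=1 picked index 1: u0 ∈ [3/85, 23/85)
j=2 picked index 1: u0 ∈ [-14/85, 6/85)
j=3 picked index 2: u0 ∈ [-11/85, 9/85)
j=4 picked index 4: u0 ∈ [2/85, 1/5)
intersection: [3/85, 6/85)

3/85 6/85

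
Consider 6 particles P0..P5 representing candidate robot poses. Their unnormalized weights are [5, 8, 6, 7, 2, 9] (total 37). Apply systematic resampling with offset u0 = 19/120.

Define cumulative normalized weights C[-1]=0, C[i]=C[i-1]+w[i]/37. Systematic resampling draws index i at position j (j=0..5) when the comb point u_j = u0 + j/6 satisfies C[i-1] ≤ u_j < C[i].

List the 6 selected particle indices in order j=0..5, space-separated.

1 1 2 3 5 5

C = [5/37, 13/37, 19/37, 26/37, 28/37, 1]
j=0: u_0=19/120 ∈ [5/37, 13/37) → index 1
j=1: u_1=13/40 ∈ [5/37, 13/37) → index 1
j=2: u_2=59/120 ∈ [13/37, 19/37) → index 2
j=3: u_3=79/120 ∈ [19/37, 26/37) → index 3
j=4: u_4=33/40 ∈ [28/37, 1) → index 5
j=5: u_5=119/120 ∈ [28/37, 1) → index 5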